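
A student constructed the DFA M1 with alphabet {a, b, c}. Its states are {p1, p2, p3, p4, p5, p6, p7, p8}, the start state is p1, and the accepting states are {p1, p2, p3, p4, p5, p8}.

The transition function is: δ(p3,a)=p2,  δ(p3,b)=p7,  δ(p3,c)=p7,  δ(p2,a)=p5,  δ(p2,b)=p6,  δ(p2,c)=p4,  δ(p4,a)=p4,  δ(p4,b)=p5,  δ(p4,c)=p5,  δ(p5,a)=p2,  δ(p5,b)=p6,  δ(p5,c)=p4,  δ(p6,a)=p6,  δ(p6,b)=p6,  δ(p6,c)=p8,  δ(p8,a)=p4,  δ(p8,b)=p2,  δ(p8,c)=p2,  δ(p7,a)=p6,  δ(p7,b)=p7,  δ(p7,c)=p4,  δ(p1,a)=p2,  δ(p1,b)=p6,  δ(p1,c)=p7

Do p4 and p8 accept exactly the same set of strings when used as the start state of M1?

Reachable states from the start: {p1,p2,p4,p5,p6,p7,p8}. Unreachable: {p3} — drop them.
Start with accepting vs non-accepting: {p1,p2,p4,p5,p8} | {p6,p7}.
Refine {p1,p2,p4,p5,p8} on symbol b: members go to different blocks, giving {p1,p2,p5} and {p4,p8}.
Refine {p1,p2,p5} on symbol c: members go to different blocks, giving {p2,p5} and {p1}.
The partition is now stable with 4 blocks: {p2,p5} | {p6,p7} | {p4,p8} | {p1}.
p4 and p8 lie in the same block of the stable partition, so they are equivalent — no string distinguishes them.

Yes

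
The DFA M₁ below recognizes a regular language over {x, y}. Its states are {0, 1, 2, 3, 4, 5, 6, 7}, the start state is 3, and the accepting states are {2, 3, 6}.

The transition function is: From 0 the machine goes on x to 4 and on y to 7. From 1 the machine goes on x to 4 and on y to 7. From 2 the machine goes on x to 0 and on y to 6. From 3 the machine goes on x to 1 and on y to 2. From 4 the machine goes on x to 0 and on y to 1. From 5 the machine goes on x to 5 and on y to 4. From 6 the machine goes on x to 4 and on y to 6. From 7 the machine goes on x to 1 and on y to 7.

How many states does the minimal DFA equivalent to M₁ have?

2

States {5} cannot be reached from the start state, so discard them.
Initial partition by acceptance: {2,3,6} | {0,1,4,7}.
The partition is now stable with 2 blocks: {2,3,6} | {0,1,4,7}.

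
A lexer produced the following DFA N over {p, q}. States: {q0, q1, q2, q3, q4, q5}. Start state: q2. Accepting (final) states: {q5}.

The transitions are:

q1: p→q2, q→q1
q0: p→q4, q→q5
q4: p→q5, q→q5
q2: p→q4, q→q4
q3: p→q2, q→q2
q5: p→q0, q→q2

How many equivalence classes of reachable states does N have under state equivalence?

States {q1,q3} cannot be reached from the start state, so discard them.
Initial partition by acceptance: {q5} | {q0,q2,q4}.
Refine {q0,q2,q4} on symbol p: members go to different blocks, giving {q0,q2} and {q4}.
Split {q0,q2} by δ(·,q) → {q0} and {q2}.
Stable partition: {q5} | {q0} | {q4} | {q2} — 4 equivalence classes.

4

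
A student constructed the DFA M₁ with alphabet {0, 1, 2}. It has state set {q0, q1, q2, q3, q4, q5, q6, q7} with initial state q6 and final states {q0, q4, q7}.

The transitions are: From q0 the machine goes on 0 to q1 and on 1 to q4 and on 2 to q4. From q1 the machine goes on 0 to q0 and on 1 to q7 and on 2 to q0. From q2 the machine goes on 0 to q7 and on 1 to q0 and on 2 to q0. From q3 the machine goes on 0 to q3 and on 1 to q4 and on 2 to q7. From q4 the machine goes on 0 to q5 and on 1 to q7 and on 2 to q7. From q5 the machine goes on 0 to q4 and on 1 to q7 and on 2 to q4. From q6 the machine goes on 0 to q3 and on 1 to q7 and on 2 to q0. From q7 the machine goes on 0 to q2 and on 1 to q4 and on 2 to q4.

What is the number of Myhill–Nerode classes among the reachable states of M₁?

Every state is reachable, so we keep all 8.
P0 = {q0,q4,q7} | {q1,q2,q3,q5,q6}.
Split {q1,q2,q3,q5,q6} by δ(·,0) → {q1,q2,q5} and {q3,q6}.
No further refinement is possible. Final partition (3 blocks): {q0,q4,q7} | {q1,q2,q5} | {q3,q6}.

3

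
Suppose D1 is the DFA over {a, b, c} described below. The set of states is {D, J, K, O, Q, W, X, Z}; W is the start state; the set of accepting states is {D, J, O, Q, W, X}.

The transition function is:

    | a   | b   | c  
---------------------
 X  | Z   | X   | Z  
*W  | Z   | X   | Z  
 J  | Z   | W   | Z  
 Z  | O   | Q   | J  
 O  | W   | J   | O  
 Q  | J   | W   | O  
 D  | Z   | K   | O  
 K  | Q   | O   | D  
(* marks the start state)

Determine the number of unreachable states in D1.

2

BFS from W reaches {J, O, Q, W, X, Z}; the 2 state(s) D, K are never visited.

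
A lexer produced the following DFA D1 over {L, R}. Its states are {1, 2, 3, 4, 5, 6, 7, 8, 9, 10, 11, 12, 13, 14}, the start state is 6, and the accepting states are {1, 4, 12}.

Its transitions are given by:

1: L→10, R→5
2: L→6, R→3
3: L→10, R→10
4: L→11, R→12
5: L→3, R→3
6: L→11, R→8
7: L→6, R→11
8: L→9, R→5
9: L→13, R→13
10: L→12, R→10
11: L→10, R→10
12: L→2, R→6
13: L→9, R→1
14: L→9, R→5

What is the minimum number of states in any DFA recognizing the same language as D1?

First remove the unreachable states {4,7,14}; 11 states remain.
Start with accepting vs non-accepting: {1,12} | {2,3,5,6,8,9,10,11,13}.
On input L, block {2,3,5,6,8,9,10,11,13} splits into {2,3,5,6,8,9,11,13} and {10}.
Refine {1,12} on symbol L: members go to different blocks, giving {1} and {12}.
Refine {2,3,5,6,8,9,11,13} on symbol L: members go to different blocks, giving {2,5,6,8,9,13} and {3,11}.
Split {2,5,6,8,9,13} by δ(·,L) → {2,8,9,13} and {5,6}.
Split {2,8,9,13} by δ(·,L) → {8,9,13} and {2}.
On input R, block {8,9,13} splits into {8} and {9} and {13}.
On input R, block {5,6} splits into {5} and {6}.
No further refinement is possible. Final partition (10 blocks): {1} | {8} | {10} | {12} | {3,11} | {5} | {2} | {9} | {13} | {6}.

10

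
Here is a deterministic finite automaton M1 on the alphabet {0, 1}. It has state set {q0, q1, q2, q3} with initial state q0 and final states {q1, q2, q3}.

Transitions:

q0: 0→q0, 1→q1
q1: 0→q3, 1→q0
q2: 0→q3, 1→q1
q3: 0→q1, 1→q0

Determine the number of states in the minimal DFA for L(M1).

2

Reachable states from the start: {q0,q1,q3}. Unreachable: {q2} — drop them.
Initial partition by acceptance: {q1,q3} | {q0}.
The partition is now stable with 2 blocks: {q1,q3} | {q0}.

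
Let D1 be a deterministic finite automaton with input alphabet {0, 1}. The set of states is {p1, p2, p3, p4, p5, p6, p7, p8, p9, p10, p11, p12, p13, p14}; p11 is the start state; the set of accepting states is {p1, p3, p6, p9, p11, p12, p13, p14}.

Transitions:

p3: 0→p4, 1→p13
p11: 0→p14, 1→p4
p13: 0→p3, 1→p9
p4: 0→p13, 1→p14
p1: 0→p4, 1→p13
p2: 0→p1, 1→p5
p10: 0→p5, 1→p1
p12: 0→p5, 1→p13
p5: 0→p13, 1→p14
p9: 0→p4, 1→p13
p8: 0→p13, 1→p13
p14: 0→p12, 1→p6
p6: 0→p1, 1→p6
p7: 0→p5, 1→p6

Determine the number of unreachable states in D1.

No path from p11 leads to p2, p7, p8, p10; the other 10 states are all reachable.

4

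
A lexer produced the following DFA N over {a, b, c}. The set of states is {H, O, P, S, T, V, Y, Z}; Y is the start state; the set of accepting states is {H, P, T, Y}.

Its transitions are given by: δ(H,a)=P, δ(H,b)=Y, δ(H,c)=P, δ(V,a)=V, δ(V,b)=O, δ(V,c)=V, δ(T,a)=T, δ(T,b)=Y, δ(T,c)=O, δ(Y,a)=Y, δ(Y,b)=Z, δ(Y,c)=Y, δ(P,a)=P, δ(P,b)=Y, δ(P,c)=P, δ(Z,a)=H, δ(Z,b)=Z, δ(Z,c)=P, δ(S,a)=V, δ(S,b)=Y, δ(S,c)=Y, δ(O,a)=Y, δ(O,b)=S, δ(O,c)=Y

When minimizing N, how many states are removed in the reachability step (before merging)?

No path from Y leads to O, S, T, V; the other 4 states are all reachable.

4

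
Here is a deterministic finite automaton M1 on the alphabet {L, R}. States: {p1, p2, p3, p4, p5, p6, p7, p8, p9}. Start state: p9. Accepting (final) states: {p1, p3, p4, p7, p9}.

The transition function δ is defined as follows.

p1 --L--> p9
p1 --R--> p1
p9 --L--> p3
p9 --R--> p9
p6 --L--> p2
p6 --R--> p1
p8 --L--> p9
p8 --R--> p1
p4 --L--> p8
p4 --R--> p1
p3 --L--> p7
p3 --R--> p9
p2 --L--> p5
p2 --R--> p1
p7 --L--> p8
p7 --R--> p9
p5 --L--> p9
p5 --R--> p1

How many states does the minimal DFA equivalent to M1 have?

Reachable states from the start: {p1,p3,p7,p8,p9}. Unreachable: {p2,p4,p5,p6} — drop them.
Initial partition by acceptance: {p1,p3,p7,p9} | {p8}.
Split {p1,p3,p7,p9} by δ(·,L) → {p1,p3,p9} and {p7}.
On input L, block {p1,p3,p9} splits into {p1,p9} and {p3}.
Refine {p1,p9} on symbol L: members go to different blocks, giving {p1} and {p9}.
The partition is now stable with 5 blocks: {p1} | {p8} | {p7} | {p3} | {p9}.

5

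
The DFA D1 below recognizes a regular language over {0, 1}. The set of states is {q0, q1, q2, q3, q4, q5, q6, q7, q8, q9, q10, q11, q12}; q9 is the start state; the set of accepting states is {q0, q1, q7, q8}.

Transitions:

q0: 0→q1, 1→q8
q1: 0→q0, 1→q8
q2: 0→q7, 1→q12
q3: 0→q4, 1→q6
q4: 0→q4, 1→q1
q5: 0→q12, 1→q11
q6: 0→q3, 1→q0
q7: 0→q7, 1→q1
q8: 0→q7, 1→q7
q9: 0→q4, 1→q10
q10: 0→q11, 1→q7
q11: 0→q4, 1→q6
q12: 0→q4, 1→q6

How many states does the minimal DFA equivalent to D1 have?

4

States {q2,q5,q12} cannot be reached from the start state, so discard them.
Initial partition by acceptance: {q0,q1,q7,q8} | {q3,q4,q6,q9,q10,q11}.
On input 1, block {q3,q4,q6,q9,q10,q11} splits into {q3,q9,q11} and {q4,q6,q10}.
On input 0, block {q4,q6,q10} splits into {q6,q10} and {q4}.
The partition is now stable with 4 blocks: {q0,q1,q7,q8} | {q3,q9,q11} | {q6,q10} | {q4}.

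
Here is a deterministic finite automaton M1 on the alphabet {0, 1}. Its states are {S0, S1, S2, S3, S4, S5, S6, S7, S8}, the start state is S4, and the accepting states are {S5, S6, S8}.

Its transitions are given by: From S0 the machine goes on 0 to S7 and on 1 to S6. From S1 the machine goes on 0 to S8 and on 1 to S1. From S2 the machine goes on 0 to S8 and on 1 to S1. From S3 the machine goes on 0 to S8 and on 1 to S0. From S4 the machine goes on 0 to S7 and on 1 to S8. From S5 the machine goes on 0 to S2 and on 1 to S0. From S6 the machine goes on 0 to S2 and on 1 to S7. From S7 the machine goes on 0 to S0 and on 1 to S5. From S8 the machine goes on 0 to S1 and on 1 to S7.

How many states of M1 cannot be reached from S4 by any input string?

BFS from S4 reaches {S0, S1, S2, S4, S5, S6, S7, S8}; the 1 state(s) S3 are never visited.

1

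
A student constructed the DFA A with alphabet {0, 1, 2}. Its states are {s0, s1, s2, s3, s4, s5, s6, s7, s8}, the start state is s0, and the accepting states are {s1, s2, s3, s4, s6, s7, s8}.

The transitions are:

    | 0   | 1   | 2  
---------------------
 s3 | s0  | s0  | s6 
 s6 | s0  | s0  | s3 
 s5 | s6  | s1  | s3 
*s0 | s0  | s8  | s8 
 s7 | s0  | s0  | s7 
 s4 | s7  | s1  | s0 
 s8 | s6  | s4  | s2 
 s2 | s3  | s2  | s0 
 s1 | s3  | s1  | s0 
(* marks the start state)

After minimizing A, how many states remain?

4

Reachable states from the start: {s0,s1,s2,s3,s4,s6,s7,s8}. Unreachable: {s5} — drop them.
P0 = {s1,s2,s3,s4,s6,s7,s8} | {s0}.
Split {s1,s2,s3,s4,s6,s7,s8} by δ(·,0) → {s1,s2,s4,s8} and {s3,s6,s7}.
Split {s1,s2,s4,s8} by δ(·,2) → {s1,s2,s4} and {s8}.
The partition is now stable with 4 blocks: {s1,s2,s4} | {s0} | {s3,s6,s7} | {s8}.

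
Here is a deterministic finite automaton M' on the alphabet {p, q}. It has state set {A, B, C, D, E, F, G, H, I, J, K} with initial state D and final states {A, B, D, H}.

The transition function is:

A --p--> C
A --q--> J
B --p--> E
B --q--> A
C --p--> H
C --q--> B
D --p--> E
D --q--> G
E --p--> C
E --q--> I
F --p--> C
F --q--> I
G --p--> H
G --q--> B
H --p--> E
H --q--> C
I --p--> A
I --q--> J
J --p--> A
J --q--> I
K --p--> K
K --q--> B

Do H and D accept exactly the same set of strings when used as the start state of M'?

States {F,K} cannot be reached from the start state, so discard them.
Initial partition by acceptance: {A,B,D,H} | {C,E,G,I,J}.
On input q, block {A,B,D,H} splits into {A,D,H} and {B}.
On input p, block {C,E,G,I,J} splits into {C,G,I,J} and {E}.
Split {A,D,H} by δ(·,p) → {D,H} and {A}.
Refine {C,G,I,J} on symbol p: members go to different blocks, giving {C,G} and {I,J}.
Stable partition: {D,H} | {C,G} | {B} | {E} | {A} | {I,J} — 6 equivalence classes.
H and D lie in the same block of the stable partition, so they are equivalent — no string distinguishes them.

Yes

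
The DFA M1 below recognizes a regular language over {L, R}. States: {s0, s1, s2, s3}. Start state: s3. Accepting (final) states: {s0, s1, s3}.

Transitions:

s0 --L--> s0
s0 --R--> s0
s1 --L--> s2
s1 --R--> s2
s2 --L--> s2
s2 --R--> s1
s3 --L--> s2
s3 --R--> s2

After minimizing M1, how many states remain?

2

States {s0} cannot be reached from the start state, so discard them.
P0 = {s1,s3} | {s2}.
The partition is now stable with 2 blocks: {s1,s3} | {s2}.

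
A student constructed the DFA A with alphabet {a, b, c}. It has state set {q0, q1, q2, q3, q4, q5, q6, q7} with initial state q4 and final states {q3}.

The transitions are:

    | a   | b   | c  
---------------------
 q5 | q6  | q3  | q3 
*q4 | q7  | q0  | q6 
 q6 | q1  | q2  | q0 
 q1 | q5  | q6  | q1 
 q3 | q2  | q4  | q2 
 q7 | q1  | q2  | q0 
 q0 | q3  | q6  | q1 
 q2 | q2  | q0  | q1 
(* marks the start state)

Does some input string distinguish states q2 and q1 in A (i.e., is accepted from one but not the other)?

Every state is reachable, so we keep all 8.
P0 = {q3} | {q0,q1,q2,q4,q5,q6,q7}.
Split {q0,q1,q2,q4,q5,q6,q7} by δ(·,a) → {q1,q2,q4,q5,q6,q7} and {q0}.
Refine {q1,q2,q4,q5,q6,q7} on symbol b: members go to different blocks, giving {q1,q6,q7} and {q2,q4} and {q5}.
Refine {q1,q6,q7} on symbol a: members go to different blocks, giving {q6,q7} and {q1}.
Refine {q2,q4} on symbol a: members go to different blocks, giving {q2} and {q4}.
Stable partition: {q3} | {q6,q7} | {q0} | {q2} | {q5} | {q1} | {q4} — 7 equivalence classes.
q2 and q1 end up in different blocks, so they are distinguishable. For instance, the string 'ab' is accepted from only q1.

Yes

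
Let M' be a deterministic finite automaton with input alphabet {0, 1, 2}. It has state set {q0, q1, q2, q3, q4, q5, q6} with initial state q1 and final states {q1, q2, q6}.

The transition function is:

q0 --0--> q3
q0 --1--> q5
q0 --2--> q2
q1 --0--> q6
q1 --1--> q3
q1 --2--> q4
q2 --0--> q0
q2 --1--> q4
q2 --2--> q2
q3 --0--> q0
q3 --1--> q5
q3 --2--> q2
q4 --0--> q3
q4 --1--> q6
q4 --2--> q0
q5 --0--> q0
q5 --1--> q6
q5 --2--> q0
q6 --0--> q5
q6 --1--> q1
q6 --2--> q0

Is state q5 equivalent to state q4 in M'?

Yes

All states are reachable from the start state.
P0 = {q1,q2,q6} | {q0,q3,q4,q5}.
On input 0, block {q1,q2,q6} splits into {q2,q6} and {q1}.
Refine {q2,q6} on symbol 1: members go to different blocks, giving {q2} and {q6}.
Split {q0,q3,q4,q5} by δ(·,1) → {q0,q3} and {q4,q5}.
The partition is now stable with 5 blocks: {q2} | {q0,q3} | {q1} | {q6} | {q4,q5}.
q5 and q4 lie in the same block of the stable partition, so they are equivalent — no string distinguishes them.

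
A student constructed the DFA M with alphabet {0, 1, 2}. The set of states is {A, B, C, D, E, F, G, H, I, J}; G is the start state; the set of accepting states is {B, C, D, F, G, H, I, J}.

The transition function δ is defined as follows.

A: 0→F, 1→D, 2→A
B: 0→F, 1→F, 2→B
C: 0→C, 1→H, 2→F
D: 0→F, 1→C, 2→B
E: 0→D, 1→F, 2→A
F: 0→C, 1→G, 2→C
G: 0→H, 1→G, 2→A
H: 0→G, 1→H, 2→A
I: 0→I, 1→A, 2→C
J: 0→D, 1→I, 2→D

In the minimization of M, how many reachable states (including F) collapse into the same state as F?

States {E,I,J} cannot be reached from the start state, so discard them.
Initial partition by acceptance: {B,C,D,F,G,H} | {A}.
Refine {B,C,D,F,G,H} on symbol 2: members go to different blocks, giving {B,C,D,F} and {G,H}.
Split {B,C,D,F} by δ(·,1) → {B,D} and {C,F}.
The partition is now stable with 4 blocks: {B,D} | {A} | {G,H} | {C,F}.
The equivalence class containing F is {C,F}, of size 2.

2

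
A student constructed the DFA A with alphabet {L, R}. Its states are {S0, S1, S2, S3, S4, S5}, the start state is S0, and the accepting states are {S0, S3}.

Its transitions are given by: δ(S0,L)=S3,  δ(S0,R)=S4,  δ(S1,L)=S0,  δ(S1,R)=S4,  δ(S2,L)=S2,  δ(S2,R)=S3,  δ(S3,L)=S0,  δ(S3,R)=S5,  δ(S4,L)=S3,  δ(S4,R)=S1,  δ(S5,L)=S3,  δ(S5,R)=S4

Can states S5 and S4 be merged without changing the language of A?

Yes

States {S2} cannot be reached from the start state, so discard them.
Initial partition by acceptance: {S0,S3} | {S1,S4,S5}.
The partition is now stable with 2 blocks: {S0,S3} | {S1,S4,S5}.
S5 and S4 lie in the same block of the stable partition, so they are equivalent — no string distinguishes them.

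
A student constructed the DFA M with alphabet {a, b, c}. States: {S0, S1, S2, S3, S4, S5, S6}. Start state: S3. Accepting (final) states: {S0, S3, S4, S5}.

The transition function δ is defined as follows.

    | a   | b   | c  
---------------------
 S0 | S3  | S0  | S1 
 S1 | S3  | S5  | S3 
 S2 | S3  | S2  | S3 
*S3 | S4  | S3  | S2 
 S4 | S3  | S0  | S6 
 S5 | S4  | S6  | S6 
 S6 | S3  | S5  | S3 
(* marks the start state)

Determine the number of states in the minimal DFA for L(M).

5

P0 = {S0,S3,S4,S5} | {S1,S2,S6}.
Split {S0,S3,S4,S5} by δ(·,b) → {S0,S3,S4} and {S5}.
On input b, block {S1,S2,S6} splits into {S1,S6} and {S2}.
Split {S0,S3,S4} by δ(·,c) → {S0,S4} and {S3}.
Stable partition: {S0,S4} | {S1,S6} | {S5} | {S2} | {S3} — 5 equivalence classes.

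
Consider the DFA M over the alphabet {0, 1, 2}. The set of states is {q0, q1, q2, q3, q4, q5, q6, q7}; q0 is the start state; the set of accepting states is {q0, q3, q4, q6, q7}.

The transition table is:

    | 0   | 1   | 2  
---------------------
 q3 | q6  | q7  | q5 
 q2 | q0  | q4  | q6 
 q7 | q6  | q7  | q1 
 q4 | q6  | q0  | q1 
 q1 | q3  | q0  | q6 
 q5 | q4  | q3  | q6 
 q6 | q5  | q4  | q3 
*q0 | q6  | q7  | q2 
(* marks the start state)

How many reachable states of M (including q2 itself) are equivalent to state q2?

3

Start with accepting vs non-accepting: {q0,q3,q4,q6,q7} | {q1,q2,q5}.
On input 0, block {q0,q3,q4,q6,q7} splits into {q0,q3,q4,q7} and {q6}.
No further refinement is possible. Final partition (3 blocks): {q0,q3,q4,q7} | {q1,q2,q5} | {q6}.
The equivalence class containing q2 is {q1,q2,q5}, of size 3.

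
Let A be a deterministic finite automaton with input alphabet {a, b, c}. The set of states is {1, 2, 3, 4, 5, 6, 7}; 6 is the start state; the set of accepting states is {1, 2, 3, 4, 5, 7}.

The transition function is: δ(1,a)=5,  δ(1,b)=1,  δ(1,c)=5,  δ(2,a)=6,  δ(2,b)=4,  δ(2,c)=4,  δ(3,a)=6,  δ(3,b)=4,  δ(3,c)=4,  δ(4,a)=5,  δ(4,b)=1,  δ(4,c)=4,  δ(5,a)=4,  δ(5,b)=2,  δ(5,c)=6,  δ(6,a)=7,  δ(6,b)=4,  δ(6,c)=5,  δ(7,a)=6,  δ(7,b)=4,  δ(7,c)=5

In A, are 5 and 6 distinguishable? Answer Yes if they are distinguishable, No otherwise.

First remove the unreachable states {3}; 6 states remain.
Start with accepting vs non-accepting: {1,2,4,5,7} | {6}.
On input a, block {1,2,4,5,7} splits into {1,4,5} and {2,7}.
Refine {1,4,5} on symbol b: members go to different blocks, giving {1,4} and {5}.
On input c, block {1,4} splits into {1} and {4}.
Refine {2,7} on symbol c: members go to different blocks, giving {2} and {7}.
The partition is now stable with 6 blocks: {1} | {6} | {2} | {5} | {4} | {7}.
5 and 6 end up in different blocks, so they are distinguishable. For instance, the string 'ε' is accepted from only 5.

Yes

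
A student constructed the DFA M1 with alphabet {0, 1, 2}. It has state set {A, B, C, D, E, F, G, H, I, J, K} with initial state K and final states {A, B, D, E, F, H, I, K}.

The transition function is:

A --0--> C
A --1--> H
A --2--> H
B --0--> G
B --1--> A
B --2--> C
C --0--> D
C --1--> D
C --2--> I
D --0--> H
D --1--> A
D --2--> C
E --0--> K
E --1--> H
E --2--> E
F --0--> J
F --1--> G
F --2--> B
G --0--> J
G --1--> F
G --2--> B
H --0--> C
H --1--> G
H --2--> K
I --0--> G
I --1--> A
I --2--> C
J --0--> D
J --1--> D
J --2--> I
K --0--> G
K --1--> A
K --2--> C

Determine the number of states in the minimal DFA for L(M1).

6

States {E} cannot be reached from the start state, so discard them.
Initial partition by acceptance: {A,B,D,F,H,I,K} | {C,G,J}.
Split {A,B,D,F,H,I,K} by δ(·,0) → {A,B,F,H,I,K} and {D}.
On input 1, block {A,B,F,H,I,K} splits into {A,B,I,K} and {F,H}.
Split {A,B,I,K} by δ(·,1) → {B,I,K} and {A}.
On input 0, block {C,G,J} splits into {C,J} and {G}.
Stable partition: {B,I,K} | {C,J} | {D} | {F,H} | {A} | {G} — 6 equivalence classes.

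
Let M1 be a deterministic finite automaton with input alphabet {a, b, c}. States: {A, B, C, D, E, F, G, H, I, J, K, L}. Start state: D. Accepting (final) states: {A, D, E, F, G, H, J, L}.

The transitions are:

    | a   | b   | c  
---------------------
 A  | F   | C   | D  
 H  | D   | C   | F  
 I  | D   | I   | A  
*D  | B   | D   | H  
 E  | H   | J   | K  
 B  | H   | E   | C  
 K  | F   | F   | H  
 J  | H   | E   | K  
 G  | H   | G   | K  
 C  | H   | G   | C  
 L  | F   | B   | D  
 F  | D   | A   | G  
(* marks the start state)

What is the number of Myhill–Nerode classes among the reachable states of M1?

Reachable states from the start: {A,B,C,D,E,F,G,H,J,K}. Unreachable: {I,L} — drop them.
P0 = {A,D,E,F,G,H,J} | {B,C,K}.
Split {A,D,E,F,G,H,J} by δ(·,a) → {A,E,F,G,H,J} and {D}.
On input a, block {A,E,F,G,H,J} splits into {A,E,G,J} and {F,H}.
Split {A,E,G,J} by δ(·,b) → {E,G,J} and {A}.
Refine {B,C,K} on symbol b: members go to different blocks, giving {B,C} and {K}.
Split {F,H} by δ(·,b) → {F} and {H}.
No further refinement is possible. Final partition (7 blocks): {E,G,J} | {B,C} | {D} | {F} | {A} | {K} | {H}.

7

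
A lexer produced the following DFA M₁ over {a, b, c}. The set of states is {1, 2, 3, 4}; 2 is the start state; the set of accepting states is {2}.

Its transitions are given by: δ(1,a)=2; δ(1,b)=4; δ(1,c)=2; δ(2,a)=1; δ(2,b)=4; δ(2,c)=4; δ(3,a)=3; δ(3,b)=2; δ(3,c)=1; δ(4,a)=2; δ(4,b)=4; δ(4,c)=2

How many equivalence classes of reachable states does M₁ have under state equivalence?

2

First remove the unreachable states {3}; 3 states remain.
Start with accepting vs non-accepting: {2} | {1,4}.
The partition is now stable with 2 blocks: {2} | {1,4}.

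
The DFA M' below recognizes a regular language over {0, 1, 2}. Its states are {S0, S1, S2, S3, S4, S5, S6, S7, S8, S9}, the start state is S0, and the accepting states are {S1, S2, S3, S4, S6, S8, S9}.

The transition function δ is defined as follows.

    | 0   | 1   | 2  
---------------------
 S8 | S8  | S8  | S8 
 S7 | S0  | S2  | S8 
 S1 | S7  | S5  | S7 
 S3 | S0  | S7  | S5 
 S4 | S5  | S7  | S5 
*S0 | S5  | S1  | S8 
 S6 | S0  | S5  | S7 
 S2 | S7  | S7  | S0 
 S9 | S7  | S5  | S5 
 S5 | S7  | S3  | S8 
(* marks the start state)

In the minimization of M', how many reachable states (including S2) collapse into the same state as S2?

Reachable states from the start: {S0,S1,S2,S3,S5,S7,S8}. Unreachable: {S4,S6,S9} — drop them.
Initial partition by acceptance: {S1,S2,S3,S8} | {S0,S5,S7}.
On input 0, block {S1,S2,S3,S8} splits into {S1,S2,S3} and {S8}.
Stable partition: {S1,S2,S3} | {S0,S5,S7} | {S8} — 3 equivalence classes.
State S2 belongs to the block {S1,S2,S3}, which has 3 states.

3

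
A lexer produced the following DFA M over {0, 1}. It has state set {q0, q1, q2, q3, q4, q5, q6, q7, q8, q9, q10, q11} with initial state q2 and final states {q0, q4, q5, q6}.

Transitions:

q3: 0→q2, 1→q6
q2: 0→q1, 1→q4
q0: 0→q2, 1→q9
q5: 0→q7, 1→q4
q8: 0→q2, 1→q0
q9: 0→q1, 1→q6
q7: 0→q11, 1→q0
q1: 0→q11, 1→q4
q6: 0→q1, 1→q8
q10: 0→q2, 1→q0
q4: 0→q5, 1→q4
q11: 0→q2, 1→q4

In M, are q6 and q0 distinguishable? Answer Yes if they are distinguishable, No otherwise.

No

States {q3,q10} cannot be reached from the start state, so discard them.
Start with accepting vs non-accepting: {q0,q4,q5,q6} | {q1,q2,q7,q8,q9,q11}.
Refine {q0,q4,q5,q6} on symbol 0: members go to different blocks, giving {q0,q5,q6} and {q4}.
Refine {q0,q5,q6} on symbol 1: members go to different blocks, giving {q0,q6} and {q5}.
On input 1, block {q1,q2,q7,q8,q9,q11} splits into {q1,q2,q11} and {q7,q8,q9}.
Stable partition: {q0,q6} | {q1,q2,q11} | {q4} | {q5} | {q7,q8,q9} — 5 equivalence classes.
q6 and q0 lie in the same block of the stable partition, so they are equivalent — no string distinguishes them.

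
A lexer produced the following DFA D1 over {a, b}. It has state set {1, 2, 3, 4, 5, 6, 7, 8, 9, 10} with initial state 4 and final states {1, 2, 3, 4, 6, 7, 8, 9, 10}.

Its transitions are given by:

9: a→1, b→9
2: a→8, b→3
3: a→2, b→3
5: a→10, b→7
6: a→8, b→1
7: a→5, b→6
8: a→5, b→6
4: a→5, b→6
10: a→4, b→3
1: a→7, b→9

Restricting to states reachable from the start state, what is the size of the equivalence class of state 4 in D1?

3

Initial partition by acceptance: {1,2,3,4,6,7,8,9,10} | {5}.
Refine {1,2,3,4,6,7,8,9,10} on symbol a: members go to different blocks, giving {1,2,3,6,9,10} and {4,7,8}.
On input a, block {1,2,3,6,9,10} splits into {1,2,6,10} and {3,9}.
Split {1,2,6,10} by δ(·,b) → {1,2,10} and {6}.
No further refinement is possible. Final partition (5 blocks): {1,2,10} | {5} | {4,7,8} | {3,9} | {6}.
State 4 belongs to the block {4,7,8}, which has 3 states.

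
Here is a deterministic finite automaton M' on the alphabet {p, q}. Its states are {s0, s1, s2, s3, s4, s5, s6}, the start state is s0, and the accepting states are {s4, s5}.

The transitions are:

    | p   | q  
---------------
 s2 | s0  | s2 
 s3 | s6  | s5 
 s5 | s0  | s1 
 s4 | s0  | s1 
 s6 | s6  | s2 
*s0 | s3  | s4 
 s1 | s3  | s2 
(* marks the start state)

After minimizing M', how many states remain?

P0 = {s4,s5} | {s0,s1,s2,s3,s6}.
On input q, block {s0,s1,s2,s3,s6} splits into {s1,s2,s6} and {s0,s3}.
Refine {s1,s2,s6} on symbol p: members go to different blocks, giving {s1,s2} and {s6}.
Split {s0,s3} by δ(·,p) → {s0} and {s3}.
Refine {s1,s2} on symbol p: members go to different blocks, giving {s1} and {s2}.
No further refinement is possible. Final partition (6 blocks): {s4,s5} | {s1} | {s0} | {s6} | {s3} | {s2}.

6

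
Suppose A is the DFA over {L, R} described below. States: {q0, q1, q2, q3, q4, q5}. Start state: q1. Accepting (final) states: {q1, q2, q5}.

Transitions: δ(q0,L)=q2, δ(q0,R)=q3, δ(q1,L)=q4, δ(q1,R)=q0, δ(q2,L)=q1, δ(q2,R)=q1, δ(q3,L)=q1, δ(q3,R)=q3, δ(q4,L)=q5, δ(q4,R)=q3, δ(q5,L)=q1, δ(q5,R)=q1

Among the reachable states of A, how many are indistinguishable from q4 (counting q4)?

Every state is reachable, so we keep all 6.
Initial partition by acceptance: {q1,q2,q5} | {q0,q3,q4}.
Split {q1,q2,q5} by δ(·,L) → {q2,q5} and {q1}.
On input L, block {q0,q3,q4} splits into {q0,q4} and {q3}.
Stable partition: {q2,q5} | {q0,q4} | {q1} | {q3} — 4 equivalence classes.
State q4 belongs to the block {q0,q4}, which has 2 states.

2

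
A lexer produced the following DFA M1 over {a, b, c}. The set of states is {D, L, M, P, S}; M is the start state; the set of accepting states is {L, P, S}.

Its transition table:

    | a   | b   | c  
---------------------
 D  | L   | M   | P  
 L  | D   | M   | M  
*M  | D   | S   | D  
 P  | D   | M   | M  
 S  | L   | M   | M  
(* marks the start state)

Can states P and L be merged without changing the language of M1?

Yes

P0 = {L,P,S} | {D,M}.
On input a, block {L,P,S} splits into {L,P} and {S}.
On input a, block {D,M} splits into {M} and {D}.
The partition is now stable with 4 blocks: {L,P} | {M} | {S} | {D}.
P and L lie in the same block of the stable partition, so they are equivalent — no string distinguishes them.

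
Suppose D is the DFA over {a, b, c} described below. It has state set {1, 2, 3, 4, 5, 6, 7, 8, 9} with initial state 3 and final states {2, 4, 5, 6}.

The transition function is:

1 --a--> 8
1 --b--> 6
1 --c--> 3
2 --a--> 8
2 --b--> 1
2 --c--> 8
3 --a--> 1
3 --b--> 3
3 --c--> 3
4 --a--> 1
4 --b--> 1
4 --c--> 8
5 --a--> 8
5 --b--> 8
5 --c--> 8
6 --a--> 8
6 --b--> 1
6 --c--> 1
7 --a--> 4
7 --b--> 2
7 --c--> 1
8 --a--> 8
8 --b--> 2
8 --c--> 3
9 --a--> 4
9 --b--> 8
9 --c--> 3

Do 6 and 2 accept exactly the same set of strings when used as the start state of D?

Yes

First remove the unreachable states {4,5,7,9}; 5 states remain.
Initial partition by acceptance: {2,6} | {1,3,8}.
Refine {1,3,8} on symbol b: members go to different blocks, giving {1,8} and {3}.
Stable partition: {2,6} | {1,8} | {3} — 3 equivalence classes.
6 and 2 lie in the same block of the stable partition, so they are equivalent — no string distinguishes them.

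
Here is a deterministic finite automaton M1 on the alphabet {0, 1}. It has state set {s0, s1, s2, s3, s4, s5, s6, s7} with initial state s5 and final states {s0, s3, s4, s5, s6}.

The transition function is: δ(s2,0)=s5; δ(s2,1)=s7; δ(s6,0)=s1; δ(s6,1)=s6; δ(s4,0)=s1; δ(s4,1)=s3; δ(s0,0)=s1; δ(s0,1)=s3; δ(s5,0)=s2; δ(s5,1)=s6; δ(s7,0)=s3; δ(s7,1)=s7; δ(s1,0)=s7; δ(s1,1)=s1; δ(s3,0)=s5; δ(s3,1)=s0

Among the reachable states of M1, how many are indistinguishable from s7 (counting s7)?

Reachable states from the start: {s0,s1,s2,s3,s5,s6,s7}. Unreachable: {s4} — drop them.
Initial partition by acceptance: {s0,s3,s5,s6} | {s1,s2,s7}.
On input 0, block {s0,s3,s5,s6} splits into {s0,s5,s6} and {s3}.
Refine {s0,s5,s6} on symbol 1: members go to different blocks, giving {s5,s6} and {s0}.
Refine {s1,s2,s7} on symbol 0: members go to different blocks, giving {s1} and {s2} and {s7}.
Split {s5,s6} by δ(·,0) → {s5} and {s6}.
No further refinement is possible. Final partition (7 blocks): {s5} | {s1} | {s3} | {s0} | {s2} | {s7} | {s6}.
The equivalence class containing s7 is {s7}, of size 1.

1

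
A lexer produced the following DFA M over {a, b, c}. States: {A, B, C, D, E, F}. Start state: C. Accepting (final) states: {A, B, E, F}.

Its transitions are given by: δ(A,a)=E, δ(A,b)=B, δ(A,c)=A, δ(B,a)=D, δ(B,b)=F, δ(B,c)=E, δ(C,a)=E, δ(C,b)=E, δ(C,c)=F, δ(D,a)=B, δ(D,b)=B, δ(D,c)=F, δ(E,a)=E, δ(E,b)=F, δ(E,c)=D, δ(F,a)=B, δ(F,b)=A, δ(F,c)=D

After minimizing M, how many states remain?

6

All states are reachable from the start state.
Start with accepting vs non-accepting: {A,B,E,F} | {C,D}.
Split {A,B,E,F} by δ(·,a) → {A,E,F} and {B}.
Refine {A,E,F} on symbol a: members go to different blocks, giving {A,E} and {F}.
Split {A,E} by δ(·,b) → {A} and {E}.
Refine {C,D} on symbol a: members go to different blocks, giving {C} and {D}.
No further refinement is possible. Final partition (6 blocks): {A} | {C} | {B} | {F} | {E} | {D}.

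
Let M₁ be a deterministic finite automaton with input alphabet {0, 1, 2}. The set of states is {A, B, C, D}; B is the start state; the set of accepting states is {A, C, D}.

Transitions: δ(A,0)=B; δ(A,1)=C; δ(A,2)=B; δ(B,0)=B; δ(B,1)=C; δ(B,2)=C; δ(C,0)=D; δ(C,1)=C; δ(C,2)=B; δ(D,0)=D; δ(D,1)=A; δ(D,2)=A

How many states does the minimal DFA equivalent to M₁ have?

4

Start with accepting vs non-accepting: {A,C,D} | {B}.
Refine {A,C,D} on symbol 0: members go to different blocks, giving {C,D} and {A}.
On input 1, block {C,D} splits into {C} and {D}.
The partition is now stable with 4 blocks: {C} | {B} | {A} | {D}.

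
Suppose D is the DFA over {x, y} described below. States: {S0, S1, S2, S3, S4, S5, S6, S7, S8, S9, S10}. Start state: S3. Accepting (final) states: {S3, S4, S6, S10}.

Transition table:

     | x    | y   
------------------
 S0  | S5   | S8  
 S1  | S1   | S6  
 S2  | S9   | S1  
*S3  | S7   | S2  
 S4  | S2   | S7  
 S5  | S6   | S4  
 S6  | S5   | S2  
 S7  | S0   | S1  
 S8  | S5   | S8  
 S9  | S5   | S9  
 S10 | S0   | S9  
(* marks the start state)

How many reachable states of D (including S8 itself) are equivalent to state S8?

3

States {S10} cannot be reached from the start state, so discard them.
P0 = {S3,S4,S6} | {S0,S1,S2,S5,S7,S8,S9}.
Refine {S0,S1,S2,S5,S7,S8,S9} on symbol x: members go to different blocks, giving {S0,S1,S2,S7,S8,S9} and {S5}.
Refine {S3,S4,S6} on symbol x: members go to different blocks, giving {S3,S4} and {S6}.
On input x, block {S0,S1,S2,S7,S8,S9} splits into {S0,S8,S9} and {S1,S2,S7}.
On input x, block {S1,S2,S7} splits into {S2,S7} and {S1}.
Stable partition: {S3,S4} | {S0,S8,S9} | {S5} | {S6} | {S2,S7} | {S1} — 6 equivalence classes.
The equivalence class containing S8 is {S0,S8,S9}, of size 3.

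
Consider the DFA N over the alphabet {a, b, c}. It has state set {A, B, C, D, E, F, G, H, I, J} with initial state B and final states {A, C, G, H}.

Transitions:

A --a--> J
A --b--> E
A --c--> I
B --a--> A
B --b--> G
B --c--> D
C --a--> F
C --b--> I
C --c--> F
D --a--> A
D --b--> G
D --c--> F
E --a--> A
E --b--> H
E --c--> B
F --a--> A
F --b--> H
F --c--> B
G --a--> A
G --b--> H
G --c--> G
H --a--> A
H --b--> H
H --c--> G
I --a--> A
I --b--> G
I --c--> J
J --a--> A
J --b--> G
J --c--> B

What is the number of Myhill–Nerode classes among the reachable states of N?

3

States {C} cannot be reached from the start state, so discard them.
Initial partition by acceptance: {A,G,H} | {B,D,E,F,I,J}.
Split {A,G,H} by δ(·,a) → {G,H} and {A}.
No further refinement is possible. Final partition (3 blocks): {G,H} | {B,D,E,F,I,J} | {A}.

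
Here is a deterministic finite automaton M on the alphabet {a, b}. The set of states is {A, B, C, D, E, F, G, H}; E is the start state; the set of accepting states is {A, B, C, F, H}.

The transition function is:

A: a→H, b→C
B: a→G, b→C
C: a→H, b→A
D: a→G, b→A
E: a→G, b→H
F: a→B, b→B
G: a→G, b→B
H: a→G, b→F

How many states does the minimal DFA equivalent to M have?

6

Reachable states from the start: {A,B,C,E,F,G,H}. Unreachable: {D} — drop them.
P0 = {A,B,C,F,H} | {E,G}.
On input a, block {A,B,C,F,H} splits into {A,C,F} and {B,H}.
On input b, block {A,C,F} splits into {A,C} and {F}.
Refine {B,H} on symbol b: members go to different blocks, giving {B} and {H}.
Refine {E,G} on symbol b: members go to different blocks, giving {E} and {G}.
The partition is now stable with 6 blocks: {A,C} | {E} | {B} | {F} | {H} | {G}.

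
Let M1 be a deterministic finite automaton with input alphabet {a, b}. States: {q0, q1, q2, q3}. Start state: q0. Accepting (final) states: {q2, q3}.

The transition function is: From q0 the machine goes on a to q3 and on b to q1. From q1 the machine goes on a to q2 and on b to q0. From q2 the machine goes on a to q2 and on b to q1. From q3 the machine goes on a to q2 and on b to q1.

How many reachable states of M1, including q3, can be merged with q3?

Every state is reachable, so we keep all 4.
Start with accepting vs non-accepting: {q2,q3} | {q0,q1}.
Stable partition: {q2,q3} | {q0,q1} — 2 equivalence classes.
The equivalence class containing q3 is {q2,q3}, of size 2.

2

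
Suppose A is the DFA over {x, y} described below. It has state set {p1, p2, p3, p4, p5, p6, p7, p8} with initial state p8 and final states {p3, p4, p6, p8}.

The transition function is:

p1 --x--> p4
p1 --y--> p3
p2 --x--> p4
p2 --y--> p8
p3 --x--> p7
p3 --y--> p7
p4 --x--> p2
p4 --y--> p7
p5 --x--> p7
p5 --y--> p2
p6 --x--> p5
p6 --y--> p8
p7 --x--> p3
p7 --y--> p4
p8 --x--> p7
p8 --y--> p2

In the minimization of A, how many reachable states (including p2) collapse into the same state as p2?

Reachable states from the start: {p2,p3,p4,p7,p8}. Unreachable: {p1,p5,p6} — drop them.
Start with accepting vs non-accepting: {p3,p4,p8} | {p2,p7}.
The partition is now stable with 2 blocks: {p3,p4,p8} | {p2,p7}.
State p2 belongs to the block {p2,p7}, which has 2 states.

2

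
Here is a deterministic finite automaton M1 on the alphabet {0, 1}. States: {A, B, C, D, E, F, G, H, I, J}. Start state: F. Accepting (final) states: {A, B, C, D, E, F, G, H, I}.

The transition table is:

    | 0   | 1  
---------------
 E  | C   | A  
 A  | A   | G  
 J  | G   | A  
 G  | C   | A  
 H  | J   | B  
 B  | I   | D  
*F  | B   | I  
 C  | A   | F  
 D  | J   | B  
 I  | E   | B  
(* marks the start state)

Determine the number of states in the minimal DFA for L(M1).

Reachable states from the start: {A,B,C,D,E,F,G,I,J}. Unreachable: {H} — drop them.
P0 = {A,B,C,D,E,F,G,I} | {J}.
Split {A,B,C,D,E,F,G,I} by δ(·,0) → {A,B,C,E,F,G,I} and {D}.
On input 1, block {A,B,C,E,F,G,I} splits into {A,C,E,F,G,I} and {B}.
On input 0, block {A,C,E,F,G,I} splits into {A,C,E,G,I} and {F}.
On input 1, block {A,C,E,G,I} splits into {A,E,G} and {C} and {I}.
Split {A,E,G} by δ(·,0) → {E,G} and {A}.
No further refinement is possible. Final partition (8 blocks): {E,G} | {J} | {D} | {B} | {F} | {C} | {I} | {A}.

8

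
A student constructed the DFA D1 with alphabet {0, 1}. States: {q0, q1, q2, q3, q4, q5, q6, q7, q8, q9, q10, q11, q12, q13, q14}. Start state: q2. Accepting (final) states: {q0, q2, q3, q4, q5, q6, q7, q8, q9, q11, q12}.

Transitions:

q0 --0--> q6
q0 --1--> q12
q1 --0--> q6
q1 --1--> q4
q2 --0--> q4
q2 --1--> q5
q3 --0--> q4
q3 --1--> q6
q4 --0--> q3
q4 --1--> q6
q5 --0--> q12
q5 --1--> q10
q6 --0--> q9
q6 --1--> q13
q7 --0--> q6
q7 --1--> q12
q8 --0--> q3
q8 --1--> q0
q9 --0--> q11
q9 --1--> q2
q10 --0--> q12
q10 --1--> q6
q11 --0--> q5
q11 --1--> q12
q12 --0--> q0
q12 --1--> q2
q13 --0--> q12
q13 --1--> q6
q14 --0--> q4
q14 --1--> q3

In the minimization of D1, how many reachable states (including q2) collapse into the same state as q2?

First remove the unreachable states {q1,q7,q8,q14}; 11 states remain.
P0 = {q0,q2,q3,q4,q5,q6,q9,q11,q12} | {q10,q13}.
Refine {q0,q2,q3,q4,q5,q6,q9,q11,q12} on symbol 1: members go to different blocks, giving {q0,q2,q3,q4,q9,q11,q12} and {q5,q6}.
Refine {q0,q2,q3,q4,q9,q11,q12} on symbol 0: members go to different blocks, giving {q2,q3,q4,q9,q12} and {q0,q11}.
On input 0, block {q2,q3,q4,q9,q12} splits into {q2,q3,q4} and {q9,q12}.
Stable partition: {q2,q3,q4} | {q10,q13} | {q5,q6} | {q0,q11} | {q9,q12} — 5 equivalence classes.
State q2 belongs to the block {q2,q3,q4}, which has 3 states.

3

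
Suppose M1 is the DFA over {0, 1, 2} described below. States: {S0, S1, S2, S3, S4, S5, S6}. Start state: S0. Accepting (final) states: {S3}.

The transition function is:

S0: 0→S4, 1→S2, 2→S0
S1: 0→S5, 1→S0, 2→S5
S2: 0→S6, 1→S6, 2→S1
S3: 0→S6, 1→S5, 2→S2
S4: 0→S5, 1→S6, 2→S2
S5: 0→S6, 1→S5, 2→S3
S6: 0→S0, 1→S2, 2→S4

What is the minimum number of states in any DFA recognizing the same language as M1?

7

All states are reachable from the start state.
Start with accepting vs non-accepting: {S3} | {S0,S1,S2,S4,S5,S6}.
Refine {S0,S1,S2,S4,S5,S6} on symbol 2: members go to different blocks, giving {S0,S1,S2,S4,S6} and {S5}.
Split {S0,S1,S2,S4,S6} by δ(·,0) → {S0,S2,S6} and {S1,S4}.
Split {S0,S2,S6} by δ(·,0) → {S2,S6} and {S0}.
Refine {S2,S6} on symbol 0: members go to different blocks, giving {S2} and {S6}.
On input 1, block {S1,S4} splits into {S1} and {S4}.
No further refinement is possible. Final partition (7 blocks): {S3} | {S2} | {S5} | {S1} | {S0} | {S6} | {S4}.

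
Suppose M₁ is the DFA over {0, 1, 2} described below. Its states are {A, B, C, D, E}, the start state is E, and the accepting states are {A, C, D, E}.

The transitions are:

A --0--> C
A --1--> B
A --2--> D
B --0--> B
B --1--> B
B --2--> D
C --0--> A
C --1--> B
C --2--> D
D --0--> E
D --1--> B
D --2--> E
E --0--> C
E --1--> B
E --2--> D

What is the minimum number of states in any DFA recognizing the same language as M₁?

2

Start with accepting vs non-accepting: {A,C,D,E} | {B}.
No further refinement is possible. Final partition (2 blocks): {A,C,D,E} | {B}.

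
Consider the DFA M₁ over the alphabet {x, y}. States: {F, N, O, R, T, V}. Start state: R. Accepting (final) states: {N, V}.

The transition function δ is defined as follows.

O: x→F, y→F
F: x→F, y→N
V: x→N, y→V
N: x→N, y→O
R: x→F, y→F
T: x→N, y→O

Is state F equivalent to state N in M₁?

No

First remove the unreachable states {T,V}; 4 states remain.
Start with accepting vs non-accepting: {N} | {F,O,R}.
On input y, block {F,O,R} splits into {O,R} and {F}.
Stable partition: {N} | {O,R} | {F} — 3 equivalence classes.
F and N end up in different blocks, so they are distinguishable. For instance, the string 'ε' is accepted from only N.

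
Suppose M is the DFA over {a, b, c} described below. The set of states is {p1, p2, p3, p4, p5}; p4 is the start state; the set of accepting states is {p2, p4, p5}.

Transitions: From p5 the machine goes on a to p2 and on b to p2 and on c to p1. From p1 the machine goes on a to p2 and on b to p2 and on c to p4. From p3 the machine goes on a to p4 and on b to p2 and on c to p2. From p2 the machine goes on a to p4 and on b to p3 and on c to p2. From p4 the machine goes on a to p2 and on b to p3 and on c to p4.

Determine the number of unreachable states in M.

2

Starting at p4 and following transitions, the reachable set is {p2, p3, p4}. That leaves p1, p5 unreachable — 2 in total.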